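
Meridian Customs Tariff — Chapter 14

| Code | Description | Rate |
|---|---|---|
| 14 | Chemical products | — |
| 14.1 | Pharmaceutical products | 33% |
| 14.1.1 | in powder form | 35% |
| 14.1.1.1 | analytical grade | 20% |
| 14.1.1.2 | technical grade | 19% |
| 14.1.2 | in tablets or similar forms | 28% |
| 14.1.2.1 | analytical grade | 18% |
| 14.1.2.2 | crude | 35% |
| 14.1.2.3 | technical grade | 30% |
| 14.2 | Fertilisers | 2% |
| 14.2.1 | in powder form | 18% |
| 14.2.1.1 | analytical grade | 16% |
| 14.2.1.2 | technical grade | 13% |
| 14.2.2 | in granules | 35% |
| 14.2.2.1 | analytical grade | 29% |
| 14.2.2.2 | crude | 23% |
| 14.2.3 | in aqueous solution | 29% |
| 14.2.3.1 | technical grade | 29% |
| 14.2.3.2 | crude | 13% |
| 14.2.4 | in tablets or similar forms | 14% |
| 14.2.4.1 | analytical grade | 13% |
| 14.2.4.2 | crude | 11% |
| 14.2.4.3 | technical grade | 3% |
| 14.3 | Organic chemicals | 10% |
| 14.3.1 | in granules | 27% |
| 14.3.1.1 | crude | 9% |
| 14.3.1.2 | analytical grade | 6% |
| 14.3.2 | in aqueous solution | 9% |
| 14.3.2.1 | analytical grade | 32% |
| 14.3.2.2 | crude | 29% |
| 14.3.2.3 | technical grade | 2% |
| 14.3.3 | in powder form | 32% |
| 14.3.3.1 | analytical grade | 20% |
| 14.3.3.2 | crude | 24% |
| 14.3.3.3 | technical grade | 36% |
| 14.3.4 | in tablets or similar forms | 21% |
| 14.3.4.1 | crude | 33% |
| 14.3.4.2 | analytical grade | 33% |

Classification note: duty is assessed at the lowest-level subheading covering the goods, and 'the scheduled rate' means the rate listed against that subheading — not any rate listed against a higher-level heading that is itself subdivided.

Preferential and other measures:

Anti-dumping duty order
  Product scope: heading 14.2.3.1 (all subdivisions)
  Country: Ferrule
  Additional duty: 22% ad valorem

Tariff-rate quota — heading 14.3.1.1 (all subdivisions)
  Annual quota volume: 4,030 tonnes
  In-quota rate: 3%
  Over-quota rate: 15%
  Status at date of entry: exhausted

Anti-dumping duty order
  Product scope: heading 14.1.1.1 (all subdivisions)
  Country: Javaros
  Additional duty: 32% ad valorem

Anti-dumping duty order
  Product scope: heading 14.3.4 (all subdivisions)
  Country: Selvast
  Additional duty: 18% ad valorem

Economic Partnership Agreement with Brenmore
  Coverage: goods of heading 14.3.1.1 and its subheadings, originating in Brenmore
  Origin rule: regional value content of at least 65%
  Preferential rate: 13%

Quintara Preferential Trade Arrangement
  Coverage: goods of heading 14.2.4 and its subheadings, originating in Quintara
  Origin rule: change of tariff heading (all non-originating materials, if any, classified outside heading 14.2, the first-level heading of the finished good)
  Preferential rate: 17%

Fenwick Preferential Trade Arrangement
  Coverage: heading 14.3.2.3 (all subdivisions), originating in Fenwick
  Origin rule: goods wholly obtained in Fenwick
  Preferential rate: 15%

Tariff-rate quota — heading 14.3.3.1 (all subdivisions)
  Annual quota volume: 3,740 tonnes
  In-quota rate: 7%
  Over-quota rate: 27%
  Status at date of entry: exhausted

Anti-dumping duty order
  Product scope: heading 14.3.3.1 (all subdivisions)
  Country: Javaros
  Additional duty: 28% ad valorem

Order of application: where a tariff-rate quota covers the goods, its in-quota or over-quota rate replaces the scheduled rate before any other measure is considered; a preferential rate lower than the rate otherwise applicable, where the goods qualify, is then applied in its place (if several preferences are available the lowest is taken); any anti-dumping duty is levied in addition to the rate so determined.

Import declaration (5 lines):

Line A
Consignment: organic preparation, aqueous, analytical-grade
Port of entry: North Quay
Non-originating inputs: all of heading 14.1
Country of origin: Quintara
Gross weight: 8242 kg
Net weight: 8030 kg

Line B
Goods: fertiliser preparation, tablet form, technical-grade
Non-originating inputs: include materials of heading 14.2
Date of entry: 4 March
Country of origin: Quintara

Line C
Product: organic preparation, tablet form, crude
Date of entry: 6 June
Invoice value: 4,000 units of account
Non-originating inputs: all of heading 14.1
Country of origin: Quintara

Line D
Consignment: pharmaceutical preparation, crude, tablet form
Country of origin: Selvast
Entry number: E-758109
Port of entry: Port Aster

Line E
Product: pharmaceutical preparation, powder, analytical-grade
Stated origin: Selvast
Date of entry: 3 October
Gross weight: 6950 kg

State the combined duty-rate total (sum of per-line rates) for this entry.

Line A: organic → 14.3; aqueous → 14.3.2; analytical-grade → 14.3.2.1. Scheduled 32%. Quintara agreement on 14.2.4: 14.3.2.1 not covered. → 32%.
Line B: fertiliser → 14.2; tablet form → 14.2.4; technical-grade → 14.2.4.3. Scheduled 3%. Quintara agreement on 14.2.4: CTH not met. → 3%.
Line C: organic → 14.3; tablet form → 14.3.4; crude → 14.3.4.1. Scheduled 33%. Quintara agreement on 14.2.4: 14.3.4.1 not covered. → 33%.
Line D: pharmaceutical → 14.1; tablet form → 14.1.2; crude → 14.1.2.2. Scheduled 35%. No special measure applies. → 35%.
Line E: pharmaceutical → 14.1; powder → 14.1.1; analytical-grade → 14.1.1.1. Scheduled 20%. No special measure applies. → 20%.
Sum: 32% + 3% + 33% + 35% + 20% = 123%.

123%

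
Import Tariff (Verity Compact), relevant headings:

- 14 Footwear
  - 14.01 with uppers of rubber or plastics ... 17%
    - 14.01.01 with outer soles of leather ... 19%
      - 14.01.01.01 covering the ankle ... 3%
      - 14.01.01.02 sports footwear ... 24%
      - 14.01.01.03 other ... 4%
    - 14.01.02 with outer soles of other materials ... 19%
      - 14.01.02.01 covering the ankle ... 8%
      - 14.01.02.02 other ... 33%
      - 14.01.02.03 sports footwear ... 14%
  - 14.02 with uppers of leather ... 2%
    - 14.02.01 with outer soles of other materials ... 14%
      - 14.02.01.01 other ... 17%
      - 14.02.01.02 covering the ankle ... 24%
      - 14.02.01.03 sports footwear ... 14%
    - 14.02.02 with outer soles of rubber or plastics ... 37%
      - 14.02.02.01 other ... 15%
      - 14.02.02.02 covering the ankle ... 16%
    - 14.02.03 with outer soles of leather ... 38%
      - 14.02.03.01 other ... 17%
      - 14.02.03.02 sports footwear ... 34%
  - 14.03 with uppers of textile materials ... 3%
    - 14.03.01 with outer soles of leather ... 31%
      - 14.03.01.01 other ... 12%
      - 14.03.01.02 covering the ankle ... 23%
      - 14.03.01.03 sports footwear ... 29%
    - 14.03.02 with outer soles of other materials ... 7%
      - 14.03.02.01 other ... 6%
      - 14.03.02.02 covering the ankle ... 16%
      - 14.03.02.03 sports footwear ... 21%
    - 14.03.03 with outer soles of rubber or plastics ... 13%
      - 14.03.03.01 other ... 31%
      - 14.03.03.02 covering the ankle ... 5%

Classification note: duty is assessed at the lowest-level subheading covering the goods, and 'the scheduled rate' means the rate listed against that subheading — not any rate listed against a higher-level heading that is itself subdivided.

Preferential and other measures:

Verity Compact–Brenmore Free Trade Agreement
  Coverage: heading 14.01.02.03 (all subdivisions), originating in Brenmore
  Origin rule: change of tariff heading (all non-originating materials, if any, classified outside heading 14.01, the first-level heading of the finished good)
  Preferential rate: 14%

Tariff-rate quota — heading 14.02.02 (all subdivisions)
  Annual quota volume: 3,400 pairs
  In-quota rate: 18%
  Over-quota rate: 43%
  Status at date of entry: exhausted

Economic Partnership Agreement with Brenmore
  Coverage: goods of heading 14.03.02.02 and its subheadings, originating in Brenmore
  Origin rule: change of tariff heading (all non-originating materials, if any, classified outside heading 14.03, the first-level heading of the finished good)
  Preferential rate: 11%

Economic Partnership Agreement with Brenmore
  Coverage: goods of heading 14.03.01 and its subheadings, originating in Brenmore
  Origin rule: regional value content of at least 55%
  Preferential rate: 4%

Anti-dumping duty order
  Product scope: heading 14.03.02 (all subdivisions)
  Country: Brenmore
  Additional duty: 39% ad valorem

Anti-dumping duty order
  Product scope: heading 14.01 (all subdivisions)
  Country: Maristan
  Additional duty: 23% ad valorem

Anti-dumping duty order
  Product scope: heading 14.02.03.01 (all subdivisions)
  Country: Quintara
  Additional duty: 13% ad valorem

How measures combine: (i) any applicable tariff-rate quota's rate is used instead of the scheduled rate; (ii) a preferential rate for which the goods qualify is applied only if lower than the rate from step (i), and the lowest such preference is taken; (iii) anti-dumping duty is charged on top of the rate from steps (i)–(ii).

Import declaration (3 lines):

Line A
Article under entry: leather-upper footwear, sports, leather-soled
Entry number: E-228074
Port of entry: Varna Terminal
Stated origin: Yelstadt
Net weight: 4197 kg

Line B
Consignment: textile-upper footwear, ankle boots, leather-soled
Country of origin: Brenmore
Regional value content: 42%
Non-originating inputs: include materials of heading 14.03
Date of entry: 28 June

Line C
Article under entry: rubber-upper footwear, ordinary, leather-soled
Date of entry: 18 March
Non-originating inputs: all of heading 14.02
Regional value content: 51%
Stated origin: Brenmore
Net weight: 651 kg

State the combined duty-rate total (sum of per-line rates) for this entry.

Line A: leather-upper → 14.02; leather-soled → 14.02.03; sports → 14.02.03.02. Scheduled 34%. No special measure applies. → 34%.
Line B: textile-upper → 14.03; leather-soled → 14.03.01; ankle boots → 14.03.01.02. Scheduled 23%. Brenmore agreement on 14.01.02.03: 14.03.01.02 not covered; Brenmore agreement on 14.03.02.02: 14.03.01.02 not covered; Brenmore agreement on 14.03.01: RVC < 55%. → 23%.
Line C: rubber-upper → 14.01; leather-soled → 14.01.01; ordinary → 14.01.01.03. Scheduled 4%. Brenmore agreement on 14.01.02.03: 14.01.01.03 not covered; Brenmore agreement on 14.03.02.02: 14.01.01.03 not covered; Brenmore agreement on 14.03.01: 14.01.01.03 not covered. → 4%.
Sum: 34% + 23% + 4% = 61%.

61%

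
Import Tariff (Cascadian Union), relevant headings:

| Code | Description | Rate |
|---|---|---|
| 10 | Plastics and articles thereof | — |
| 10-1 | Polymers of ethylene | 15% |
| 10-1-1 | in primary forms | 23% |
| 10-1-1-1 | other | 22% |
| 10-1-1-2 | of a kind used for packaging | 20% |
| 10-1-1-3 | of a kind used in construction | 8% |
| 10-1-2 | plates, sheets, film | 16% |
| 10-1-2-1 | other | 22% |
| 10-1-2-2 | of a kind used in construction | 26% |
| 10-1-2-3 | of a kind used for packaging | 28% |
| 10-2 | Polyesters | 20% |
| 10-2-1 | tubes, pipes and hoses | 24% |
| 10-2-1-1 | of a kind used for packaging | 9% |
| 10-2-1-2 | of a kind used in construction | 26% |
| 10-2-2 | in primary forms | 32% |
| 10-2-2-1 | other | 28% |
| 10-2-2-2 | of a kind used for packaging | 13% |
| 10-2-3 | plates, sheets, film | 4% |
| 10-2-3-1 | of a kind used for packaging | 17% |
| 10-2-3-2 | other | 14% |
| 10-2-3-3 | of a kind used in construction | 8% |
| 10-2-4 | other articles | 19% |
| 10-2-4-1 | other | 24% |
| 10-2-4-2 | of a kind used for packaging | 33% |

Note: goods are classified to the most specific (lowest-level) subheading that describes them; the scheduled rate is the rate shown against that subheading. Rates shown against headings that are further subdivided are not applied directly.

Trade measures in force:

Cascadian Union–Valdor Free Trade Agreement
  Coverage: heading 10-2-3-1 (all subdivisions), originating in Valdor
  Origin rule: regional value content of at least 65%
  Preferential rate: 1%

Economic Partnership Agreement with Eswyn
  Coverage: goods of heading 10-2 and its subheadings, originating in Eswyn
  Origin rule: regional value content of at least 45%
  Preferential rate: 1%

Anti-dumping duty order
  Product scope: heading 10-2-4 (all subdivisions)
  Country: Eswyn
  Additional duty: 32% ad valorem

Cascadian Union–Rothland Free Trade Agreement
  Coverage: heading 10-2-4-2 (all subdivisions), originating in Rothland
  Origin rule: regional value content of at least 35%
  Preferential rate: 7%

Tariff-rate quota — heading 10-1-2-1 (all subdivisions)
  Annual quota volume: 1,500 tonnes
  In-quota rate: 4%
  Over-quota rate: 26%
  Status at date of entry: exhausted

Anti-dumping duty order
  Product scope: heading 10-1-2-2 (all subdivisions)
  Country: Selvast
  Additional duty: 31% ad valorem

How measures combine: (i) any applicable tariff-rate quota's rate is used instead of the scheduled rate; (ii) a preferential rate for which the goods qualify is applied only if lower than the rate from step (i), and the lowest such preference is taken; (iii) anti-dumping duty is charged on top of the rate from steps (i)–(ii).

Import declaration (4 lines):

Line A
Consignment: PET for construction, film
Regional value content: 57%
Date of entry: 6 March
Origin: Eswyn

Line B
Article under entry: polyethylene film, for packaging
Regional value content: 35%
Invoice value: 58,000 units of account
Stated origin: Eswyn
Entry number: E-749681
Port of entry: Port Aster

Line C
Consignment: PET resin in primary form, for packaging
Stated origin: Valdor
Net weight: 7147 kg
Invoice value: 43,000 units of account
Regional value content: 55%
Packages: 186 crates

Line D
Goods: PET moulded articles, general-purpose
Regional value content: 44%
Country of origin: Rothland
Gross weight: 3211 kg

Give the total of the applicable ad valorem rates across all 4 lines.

Line A: PET → 10-2; film → 10-2-3; for construction → 10-2-3-3. Scheduled 8%. Eswyn agreement on 10-2: RVC ≥ 45% → 1% available; preferential 1%. → 1%.
Line B: polyethylene → 10-1; film → 10-1-2; for packaging → 10-1-2-3. Scheduled 28%. Eswyn agreement on 10-2: 10-1-2-3 not covered. → 28%.
Line C: PET → 10-2; resin in primary form → 10-2-2; for packaging → 10-2-2-2. Scheduled 13%. Valdor agreement on 10-2-3-1: 10-2-2-2 not covered. → 13%.
Line D: PET → 10-2; moulded articles → 10-2-4; general-purpose → 10-2-4-1. Scheduled 24%. Rothland agreement on 10-2-4-2: 10-2-4-1 not covered. → 24%.
Sum: 1% + 28% + 13% + 24% = 66%.

66%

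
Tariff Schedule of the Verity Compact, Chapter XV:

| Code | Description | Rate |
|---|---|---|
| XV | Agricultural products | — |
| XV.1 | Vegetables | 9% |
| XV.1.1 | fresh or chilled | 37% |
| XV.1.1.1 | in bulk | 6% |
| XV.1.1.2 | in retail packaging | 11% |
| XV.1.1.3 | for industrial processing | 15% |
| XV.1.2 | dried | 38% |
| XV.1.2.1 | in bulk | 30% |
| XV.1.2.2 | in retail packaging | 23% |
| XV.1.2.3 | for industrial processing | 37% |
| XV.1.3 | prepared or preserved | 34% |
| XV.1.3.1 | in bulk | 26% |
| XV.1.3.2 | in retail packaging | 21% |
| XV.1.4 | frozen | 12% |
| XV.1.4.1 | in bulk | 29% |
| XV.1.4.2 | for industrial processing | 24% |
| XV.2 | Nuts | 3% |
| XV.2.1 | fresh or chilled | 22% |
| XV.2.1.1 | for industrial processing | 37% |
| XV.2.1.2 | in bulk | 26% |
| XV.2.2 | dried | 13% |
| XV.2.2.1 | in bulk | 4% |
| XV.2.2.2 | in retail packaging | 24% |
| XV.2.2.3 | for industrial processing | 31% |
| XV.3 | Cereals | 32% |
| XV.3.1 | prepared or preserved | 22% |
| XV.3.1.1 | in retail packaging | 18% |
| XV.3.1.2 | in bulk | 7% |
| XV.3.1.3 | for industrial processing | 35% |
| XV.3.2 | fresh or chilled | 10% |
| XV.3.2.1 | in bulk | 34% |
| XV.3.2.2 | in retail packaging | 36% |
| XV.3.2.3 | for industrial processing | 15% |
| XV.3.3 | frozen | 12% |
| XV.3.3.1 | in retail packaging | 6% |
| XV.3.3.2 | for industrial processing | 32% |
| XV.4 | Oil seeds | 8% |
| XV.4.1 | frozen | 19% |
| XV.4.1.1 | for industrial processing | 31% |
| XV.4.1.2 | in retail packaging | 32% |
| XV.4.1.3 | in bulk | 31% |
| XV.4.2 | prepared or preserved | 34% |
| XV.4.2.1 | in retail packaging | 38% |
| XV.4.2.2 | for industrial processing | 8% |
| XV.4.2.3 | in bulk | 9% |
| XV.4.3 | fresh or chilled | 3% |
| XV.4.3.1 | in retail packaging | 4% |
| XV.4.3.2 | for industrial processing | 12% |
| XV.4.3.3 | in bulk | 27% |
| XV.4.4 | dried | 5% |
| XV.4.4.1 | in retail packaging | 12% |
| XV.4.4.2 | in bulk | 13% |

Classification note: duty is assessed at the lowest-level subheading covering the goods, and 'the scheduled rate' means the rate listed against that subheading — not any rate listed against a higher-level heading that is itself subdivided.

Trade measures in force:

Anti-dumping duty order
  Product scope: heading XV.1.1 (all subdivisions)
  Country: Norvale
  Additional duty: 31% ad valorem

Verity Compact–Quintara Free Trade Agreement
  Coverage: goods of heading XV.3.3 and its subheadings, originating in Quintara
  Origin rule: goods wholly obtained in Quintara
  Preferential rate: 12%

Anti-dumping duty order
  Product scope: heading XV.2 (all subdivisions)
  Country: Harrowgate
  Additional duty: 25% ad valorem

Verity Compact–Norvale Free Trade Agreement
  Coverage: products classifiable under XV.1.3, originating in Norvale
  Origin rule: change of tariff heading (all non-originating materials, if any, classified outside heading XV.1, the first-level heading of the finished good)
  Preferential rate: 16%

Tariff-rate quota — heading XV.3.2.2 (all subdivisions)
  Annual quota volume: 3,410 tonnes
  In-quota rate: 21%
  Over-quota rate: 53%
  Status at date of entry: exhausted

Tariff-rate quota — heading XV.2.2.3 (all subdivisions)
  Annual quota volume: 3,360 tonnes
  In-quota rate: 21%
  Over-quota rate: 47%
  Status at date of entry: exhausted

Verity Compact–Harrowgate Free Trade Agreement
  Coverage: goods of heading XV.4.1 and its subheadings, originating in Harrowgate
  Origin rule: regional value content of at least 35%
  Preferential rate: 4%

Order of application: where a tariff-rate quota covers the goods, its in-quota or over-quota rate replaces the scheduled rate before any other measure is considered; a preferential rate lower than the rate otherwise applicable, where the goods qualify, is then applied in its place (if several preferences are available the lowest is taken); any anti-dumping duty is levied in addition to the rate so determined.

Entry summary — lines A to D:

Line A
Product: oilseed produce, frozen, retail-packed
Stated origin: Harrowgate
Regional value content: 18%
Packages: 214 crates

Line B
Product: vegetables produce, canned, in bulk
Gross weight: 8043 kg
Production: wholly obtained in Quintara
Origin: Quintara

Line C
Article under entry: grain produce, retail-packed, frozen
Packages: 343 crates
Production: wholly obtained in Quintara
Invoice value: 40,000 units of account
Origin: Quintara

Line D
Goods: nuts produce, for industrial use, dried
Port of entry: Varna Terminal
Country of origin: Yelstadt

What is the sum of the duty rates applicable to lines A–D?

111%

Line A: oilseed → XV.4; frozen → XV.4.1; retail-packed → XV.4.1.2. Scheduled 32%. Harrowgate agreement on XV.4.1: RVC < 35%. → 32%.
Line B: vegetables → XV.1; canned → XV.1.3; in bulk → XV.1.3.1. Scheduled 26%. Quintara agreement on XV.3.3: XV.1.3.1 not covered. → 26%.
Line C: grain → XV.3; frozen → XV.3.3; retail-packed → XV.3.3.1. Scheduled 6%. Quintara agreement on XV.3.3: wholly obtained → 12% available; preference 12% not lower than 6% → no reduction. → 6%.
Line D: nuts → XV.2; dried → XV.2.2; for industrial use → XV.2.2.3. Scheduled 31%. quota on XV.2.2.3 exhausted → over-quota 47%. → 47%.
Sum: 32% + 26% + 6% + 47% = 111%.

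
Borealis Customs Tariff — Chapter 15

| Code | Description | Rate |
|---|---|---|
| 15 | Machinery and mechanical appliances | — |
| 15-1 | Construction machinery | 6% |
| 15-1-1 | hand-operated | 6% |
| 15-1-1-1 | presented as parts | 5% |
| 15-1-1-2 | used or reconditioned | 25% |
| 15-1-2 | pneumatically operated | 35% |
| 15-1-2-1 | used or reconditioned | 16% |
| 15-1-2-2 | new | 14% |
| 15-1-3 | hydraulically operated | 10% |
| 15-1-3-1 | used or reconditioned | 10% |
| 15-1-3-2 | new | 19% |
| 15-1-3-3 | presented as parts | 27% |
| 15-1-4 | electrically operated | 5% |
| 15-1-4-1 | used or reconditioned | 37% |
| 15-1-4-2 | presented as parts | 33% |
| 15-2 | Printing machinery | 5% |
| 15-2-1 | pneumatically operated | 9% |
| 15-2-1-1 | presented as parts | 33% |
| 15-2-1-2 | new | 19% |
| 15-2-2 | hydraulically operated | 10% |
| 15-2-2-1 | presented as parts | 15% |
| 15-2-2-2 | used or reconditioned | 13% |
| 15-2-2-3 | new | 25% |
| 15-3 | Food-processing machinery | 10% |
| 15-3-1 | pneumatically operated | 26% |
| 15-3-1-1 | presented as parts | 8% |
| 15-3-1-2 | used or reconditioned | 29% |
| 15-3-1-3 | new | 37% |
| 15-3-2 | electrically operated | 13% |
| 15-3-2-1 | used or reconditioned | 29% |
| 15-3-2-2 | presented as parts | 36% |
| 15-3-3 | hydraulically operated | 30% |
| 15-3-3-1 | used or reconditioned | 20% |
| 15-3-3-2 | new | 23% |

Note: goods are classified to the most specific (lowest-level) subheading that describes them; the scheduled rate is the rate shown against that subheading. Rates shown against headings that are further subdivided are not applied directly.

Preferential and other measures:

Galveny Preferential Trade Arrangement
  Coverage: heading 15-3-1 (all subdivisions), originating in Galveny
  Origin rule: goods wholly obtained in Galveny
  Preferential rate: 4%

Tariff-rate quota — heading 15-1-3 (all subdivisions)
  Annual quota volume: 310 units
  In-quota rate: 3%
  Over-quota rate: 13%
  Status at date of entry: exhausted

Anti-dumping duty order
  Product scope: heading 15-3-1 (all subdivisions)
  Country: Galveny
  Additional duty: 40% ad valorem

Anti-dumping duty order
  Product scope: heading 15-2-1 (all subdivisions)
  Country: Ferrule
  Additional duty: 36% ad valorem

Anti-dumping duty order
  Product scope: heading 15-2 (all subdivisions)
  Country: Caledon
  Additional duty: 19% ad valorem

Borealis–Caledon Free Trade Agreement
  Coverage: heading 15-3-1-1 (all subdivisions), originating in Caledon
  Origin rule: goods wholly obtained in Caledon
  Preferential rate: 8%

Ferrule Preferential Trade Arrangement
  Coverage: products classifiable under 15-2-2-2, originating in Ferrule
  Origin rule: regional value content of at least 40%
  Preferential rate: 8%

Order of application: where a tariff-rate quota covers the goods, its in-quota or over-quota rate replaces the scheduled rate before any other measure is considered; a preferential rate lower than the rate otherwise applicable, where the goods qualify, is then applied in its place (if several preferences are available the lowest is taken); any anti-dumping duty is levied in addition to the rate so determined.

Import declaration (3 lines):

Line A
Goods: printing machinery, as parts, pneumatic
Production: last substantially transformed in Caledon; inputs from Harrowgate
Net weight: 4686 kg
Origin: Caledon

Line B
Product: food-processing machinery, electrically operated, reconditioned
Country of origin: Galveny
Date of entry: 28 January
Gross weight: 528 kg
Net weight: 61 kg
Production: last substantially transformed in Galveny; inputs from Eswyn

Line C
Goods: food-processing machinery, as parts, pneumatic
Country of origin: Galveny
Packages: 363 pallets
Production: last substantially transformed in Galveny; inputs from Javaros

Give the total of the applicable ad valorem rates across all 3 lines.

129%

Line A: printing → 15-2; pneumatic → 15-2-1; as parts → 15-2-1-1. Scheduled 33%. Caledon agreement on 15-3-1-1: 15-2-1-1 not covered; anti-dumping (Caledon, 15-2): +19%; total 33% + 19% = 52%. → 52%.
Line B: food-processing → 15-3; electrically operated → 15-3-2; reconditioned → 15-3-2-1. Scheduled 29%. Galveny agreement on 15-3-1: 15-3-2-1 not covered. → 29%.
Line C: food-processing → 15-3; pneumatic → 15-3-1; as parts → 15-3-1-1. Scheduled 8%. Galveny agreement on 15-3-1: not wholly obtained; anti-dumping (Galveny, 15-3-1): +40%; total 8% + 40% = 48%. → 48%.
Sum: 52% + 29% + 48% = 129%.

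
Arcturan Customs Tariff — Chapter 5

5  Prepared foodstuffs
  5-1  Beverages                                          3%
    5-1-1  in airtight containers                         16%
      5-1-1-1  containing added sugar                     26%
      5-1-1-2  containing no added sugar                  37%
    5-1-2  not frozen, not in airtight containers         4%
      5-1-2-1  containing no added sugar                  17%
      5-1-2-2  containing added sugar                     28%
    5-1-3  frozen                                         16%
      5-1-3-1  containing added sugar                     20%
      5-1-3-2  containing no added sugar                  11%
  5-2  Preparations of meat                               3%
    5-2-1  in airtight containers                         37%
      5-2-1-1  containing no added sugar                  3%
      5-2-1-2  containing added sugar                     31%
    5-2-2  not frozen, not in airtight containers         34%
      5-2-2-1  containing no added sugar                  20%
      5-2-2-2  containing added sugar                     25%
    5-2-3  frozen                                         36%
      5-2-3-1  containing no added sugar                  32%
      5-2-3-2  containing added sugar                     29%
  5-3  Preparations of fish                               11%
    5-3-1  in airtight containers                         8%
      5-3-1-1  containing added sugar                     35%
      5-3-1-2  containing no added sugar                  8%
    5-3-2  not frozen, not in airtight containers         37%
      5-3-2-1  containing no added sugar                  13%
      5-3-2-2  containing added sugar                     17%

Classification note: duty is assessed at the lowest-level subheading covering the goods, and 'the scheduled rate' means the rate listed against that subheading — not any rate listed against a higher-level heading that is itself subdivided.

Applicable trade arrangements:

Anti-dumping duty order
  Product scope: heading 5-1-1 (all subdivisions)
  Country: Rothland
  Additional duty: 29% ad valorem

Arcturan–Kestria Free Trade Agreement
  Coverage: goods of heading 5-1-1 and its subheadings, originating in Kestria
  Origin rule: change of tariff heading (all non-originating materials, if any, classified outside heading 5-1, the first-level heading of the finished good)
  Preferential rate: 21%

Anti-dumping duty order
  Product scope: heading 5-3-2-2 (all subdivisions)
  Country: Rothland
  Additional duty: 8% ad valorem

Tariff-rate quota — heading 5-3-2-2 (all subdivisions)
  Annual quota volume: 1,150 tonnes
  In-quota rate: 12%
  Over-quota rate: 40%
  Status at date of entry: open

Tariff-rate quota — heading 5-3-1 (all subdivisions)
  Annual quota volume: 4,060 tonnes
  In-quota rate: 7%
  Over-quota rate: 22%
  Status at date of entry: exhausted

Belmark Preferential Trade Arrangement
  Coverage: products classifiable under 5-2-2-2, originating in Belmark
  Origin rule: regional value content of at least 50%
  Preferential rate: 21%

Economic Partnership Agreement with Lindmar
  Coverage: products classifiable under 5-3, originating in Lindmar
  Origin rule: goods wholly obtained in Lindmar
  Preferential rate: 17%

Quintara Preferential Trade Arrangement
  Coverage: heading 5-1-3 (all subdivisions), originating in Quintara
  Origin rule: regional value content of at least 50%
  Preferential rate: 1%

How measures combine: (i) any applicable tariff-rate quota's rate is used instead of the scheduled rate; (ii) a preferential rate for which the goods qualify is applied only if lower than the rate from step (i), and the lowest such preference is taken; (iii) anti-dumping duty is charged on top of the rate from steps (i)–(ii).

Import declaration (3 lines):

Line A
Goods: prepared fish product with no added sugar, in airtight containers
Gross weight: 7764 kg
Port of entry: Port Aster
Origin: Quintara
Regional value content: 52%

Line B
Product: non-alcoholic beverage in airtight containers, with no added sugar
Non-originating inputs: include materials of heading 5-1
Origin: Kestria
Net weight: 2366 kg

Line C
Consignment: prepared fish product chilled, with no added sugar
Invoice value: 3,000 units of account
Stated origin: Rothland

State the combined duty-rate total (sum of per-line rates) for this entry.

Line A: prepared fish product → 5-3; in airtight containers → 5-3-1; with no added sugar → 5-3-1-2. Scheduled 8%. quota on 5-3-1 exhausted → over-quota 22%; Quintara agreement on 5-1-3: 5-3-1-2 not covered. → 22%.
Line B: non-alcoholic beverage → 5-1; in airtight containers → 5-1-1; with no added sugar → 5-1-1-2. Scheduled 37%. Kestria agreement on 5-1-1: CTH not met. → 37%.
Line C: prepared fish product → 5-3; chilled → 5-3-2; with no added sugar → 5-3-2-1. Scheduled 13%. No special measure applies. → 13%.
Sum: 22% + 37% + 13% = 72%.

72%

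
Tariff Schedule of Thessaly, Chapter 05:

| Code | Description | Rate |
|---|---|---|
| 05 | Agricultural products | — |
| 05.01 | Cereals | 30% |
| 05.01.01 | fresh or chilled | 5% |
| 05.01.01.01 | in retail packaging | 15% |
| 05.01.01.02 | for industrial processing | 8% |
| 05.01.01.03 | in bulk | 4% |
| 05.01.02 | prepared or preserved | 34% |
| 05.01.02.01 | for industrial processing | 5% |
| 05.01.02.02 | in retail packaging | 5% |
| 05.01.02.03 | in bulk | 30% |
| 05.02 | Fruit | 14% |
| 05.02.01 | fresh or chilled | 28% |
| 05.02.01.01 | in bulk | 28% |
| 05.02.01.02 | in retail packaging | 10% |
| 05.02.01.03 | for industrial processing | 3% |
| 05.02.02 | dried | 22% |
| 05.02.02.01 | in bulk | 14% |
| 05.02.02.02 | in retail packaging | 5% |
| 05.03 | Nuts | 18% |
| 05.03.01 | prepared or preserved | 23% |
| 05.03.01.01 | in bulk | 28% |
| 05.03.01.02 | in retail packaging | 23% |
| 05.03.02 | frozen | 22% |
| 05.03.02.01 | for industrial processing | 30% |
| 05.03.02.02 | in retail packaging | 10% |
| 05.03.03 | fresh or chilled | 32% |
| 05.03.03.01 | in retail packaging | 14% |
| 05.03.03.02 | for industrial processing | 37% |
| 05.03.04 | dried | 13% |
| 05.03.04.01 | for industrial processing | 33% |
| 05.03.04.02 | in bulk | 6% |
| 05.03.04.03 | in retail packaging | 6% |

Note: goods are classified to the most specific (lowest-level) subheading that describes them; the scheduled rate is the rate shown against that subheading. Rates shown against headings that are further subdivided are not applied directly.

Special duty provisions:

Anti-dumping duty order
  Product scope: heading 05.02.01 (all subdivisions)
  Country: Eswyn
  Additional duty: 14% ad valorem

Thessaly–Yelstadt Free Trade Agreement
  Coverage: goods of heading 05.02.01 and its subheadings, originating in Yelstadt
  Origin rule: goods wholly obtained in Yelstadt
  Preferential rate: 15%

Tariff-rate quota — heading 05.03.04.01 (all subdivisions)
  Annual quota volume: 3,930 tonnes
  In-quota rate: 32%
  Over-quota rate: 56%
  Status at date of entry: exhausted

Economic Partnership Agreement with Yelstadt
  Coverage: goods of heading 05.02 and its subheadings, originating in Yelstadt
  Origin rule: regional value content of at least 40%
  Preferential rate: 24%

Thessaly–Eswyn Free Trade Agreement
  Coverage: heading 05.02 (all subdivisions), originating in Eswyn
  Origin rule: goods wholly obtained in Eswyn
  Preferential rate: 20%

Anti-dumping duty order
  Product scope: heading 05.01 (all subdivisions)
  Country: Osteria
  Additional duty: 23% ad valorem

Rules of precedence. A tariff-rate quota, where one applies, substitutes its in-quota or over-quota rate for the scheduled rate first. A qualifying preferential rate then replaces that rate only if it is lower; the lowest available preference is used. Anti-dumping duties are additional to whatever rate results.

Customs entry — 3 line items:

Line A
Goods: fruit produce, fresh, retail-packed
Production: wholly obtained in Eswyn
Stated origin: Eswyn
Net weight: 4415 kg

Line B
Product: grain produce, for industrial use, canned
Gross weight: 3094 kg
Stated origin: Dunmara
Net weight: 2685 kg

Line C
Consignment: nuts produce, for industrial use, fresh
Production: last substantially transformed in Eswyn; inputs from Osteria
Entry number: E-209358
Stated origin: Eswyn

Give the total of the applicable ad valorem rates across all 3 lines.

Line A: fruit → 05.02; fresh → 05.02.01; retail-packed → 05.02.01.02. Scheduled 10%. Eswyn agreement on 05.02: wholly obtained → 20% available; preference 20% not lower than 10% → no reduction; anti-dumping (Eswyn, 05.02.01): +14%; total 10% + 14% = 24%. → 24%.
Line B: grain → 05.01; canned → 05.01.02; for industrial use → 05.01.02.01. Scheduled 5%. No special measure applies. → 5%.
Line C: nuts → 05.03; fresh → 05.03.03; for industrial use → 05.03.03.02. Scheduled 37%. Eswyn agreement on 05.02: 05.03.03.02 not covered. → 37%.
Sum: 24% + 5% + 37% = 66%.

66%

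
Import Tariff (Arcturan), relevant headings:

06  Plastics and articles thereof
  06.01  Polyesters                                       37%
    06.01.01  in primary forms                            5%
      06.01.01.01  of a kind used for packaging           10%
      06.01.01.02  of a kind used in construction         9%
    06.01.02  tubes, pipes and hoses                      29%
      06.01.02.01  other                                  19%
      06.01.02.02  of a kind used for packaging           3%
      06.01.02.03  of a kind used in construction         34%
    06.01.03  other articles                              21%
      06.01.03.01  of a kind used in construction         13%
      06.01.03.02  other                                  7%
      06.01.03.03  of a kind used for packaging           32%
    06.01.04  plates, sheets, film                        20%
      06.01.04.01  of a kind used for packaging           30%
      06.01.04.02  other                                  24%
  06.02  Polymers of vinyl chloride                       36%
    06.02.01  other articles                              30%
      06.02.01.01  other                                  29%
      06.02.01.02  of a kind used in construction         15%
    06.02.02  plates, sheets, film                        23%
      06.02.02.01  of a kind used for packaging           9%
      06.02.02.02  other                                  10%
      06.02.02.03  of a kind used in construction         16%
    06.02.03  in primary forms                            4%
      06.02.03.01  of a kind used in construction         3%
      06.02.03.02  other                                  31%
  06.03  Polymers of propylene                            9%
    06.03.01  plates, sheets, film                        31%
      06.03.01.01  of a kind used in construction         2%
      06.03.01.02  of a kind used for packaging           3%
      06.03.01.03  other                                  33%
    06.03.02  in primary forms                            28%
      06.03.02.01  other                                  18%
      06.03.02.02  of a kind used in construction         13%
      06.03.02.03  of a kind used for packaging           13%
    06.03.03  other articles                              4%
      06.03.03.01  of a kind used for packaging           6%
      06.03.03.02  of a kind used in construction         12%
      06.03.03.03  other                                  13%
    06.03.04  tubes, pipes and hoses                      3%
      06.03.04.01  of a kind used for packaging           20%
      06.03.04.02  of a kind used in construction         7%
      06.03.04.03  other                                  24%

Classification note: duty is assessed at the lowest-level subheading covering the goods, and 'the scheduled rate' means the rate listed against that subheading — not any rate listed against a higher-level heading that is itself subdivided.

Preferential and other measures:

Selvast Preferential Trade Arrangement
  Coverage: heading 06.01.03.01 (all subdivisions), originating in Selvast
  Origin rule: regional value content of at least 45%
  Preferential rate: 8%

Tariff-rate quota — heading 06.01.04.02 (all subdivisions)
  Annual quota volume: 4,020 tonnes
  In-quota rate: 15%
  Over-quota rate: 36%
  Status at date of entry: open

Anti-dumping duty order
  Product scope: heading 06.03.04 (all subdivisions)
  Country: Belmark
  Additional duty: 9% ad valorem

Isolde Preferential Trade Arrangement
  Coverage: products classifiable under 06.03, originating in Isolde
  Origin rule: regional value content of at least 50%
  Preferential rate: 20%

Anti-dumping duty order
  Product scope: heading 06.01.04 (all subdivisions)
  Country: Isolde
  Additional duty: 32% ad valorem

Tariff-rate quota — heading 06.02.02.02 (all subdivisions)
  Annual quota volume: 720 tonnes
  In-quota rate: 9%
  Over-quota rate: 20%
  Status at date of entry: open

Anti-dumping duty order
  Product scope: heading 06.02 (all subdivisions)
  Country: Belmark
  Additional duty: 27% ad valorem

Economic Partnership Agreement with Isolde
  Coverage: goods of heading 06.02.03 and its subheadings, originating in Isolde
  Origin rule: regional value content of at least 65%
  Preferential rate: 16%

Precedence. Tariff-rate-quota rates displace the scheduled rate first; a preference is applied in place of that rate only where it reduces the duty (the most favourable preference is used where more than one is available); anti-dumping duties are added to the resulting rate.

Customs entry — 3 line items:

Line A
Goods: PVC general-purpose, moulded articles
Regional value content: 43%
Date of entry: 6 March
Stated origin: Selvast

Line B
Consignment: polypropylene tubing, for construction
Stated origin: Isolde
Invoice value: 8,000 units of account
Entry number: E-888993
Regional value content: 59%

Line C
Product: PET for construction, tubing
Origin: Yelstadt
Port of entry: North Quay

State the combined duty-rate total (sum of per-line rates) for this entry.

70%

Line A: PVC → 06.02; moulded articles → 06.02.01; general-purpose → 06.02.01.01. Scheduled 29%. Selvast agreement on 06.01.03.01: 06.02.01.01 not covered. → 29%.
Line B: polypropylene → 06.03; tubing → 06.03.04; for construction → 06.03.04.02. Scheduled 7%. Isolde agreement on 06.03: RVC ≥ 50% → 20% available; Isolde agreement on 06.02.03: 06.03.04.02 not covered; preference 20% not lower than 7% → no reduction. → 7%.
Line C: PET → 06.01; tubing → 06.01.02; for construction → 06.01.02.03. Scheduled 34%. No special measure applies. → 34%.
Sum: 29% + 7% + 34% = 70%.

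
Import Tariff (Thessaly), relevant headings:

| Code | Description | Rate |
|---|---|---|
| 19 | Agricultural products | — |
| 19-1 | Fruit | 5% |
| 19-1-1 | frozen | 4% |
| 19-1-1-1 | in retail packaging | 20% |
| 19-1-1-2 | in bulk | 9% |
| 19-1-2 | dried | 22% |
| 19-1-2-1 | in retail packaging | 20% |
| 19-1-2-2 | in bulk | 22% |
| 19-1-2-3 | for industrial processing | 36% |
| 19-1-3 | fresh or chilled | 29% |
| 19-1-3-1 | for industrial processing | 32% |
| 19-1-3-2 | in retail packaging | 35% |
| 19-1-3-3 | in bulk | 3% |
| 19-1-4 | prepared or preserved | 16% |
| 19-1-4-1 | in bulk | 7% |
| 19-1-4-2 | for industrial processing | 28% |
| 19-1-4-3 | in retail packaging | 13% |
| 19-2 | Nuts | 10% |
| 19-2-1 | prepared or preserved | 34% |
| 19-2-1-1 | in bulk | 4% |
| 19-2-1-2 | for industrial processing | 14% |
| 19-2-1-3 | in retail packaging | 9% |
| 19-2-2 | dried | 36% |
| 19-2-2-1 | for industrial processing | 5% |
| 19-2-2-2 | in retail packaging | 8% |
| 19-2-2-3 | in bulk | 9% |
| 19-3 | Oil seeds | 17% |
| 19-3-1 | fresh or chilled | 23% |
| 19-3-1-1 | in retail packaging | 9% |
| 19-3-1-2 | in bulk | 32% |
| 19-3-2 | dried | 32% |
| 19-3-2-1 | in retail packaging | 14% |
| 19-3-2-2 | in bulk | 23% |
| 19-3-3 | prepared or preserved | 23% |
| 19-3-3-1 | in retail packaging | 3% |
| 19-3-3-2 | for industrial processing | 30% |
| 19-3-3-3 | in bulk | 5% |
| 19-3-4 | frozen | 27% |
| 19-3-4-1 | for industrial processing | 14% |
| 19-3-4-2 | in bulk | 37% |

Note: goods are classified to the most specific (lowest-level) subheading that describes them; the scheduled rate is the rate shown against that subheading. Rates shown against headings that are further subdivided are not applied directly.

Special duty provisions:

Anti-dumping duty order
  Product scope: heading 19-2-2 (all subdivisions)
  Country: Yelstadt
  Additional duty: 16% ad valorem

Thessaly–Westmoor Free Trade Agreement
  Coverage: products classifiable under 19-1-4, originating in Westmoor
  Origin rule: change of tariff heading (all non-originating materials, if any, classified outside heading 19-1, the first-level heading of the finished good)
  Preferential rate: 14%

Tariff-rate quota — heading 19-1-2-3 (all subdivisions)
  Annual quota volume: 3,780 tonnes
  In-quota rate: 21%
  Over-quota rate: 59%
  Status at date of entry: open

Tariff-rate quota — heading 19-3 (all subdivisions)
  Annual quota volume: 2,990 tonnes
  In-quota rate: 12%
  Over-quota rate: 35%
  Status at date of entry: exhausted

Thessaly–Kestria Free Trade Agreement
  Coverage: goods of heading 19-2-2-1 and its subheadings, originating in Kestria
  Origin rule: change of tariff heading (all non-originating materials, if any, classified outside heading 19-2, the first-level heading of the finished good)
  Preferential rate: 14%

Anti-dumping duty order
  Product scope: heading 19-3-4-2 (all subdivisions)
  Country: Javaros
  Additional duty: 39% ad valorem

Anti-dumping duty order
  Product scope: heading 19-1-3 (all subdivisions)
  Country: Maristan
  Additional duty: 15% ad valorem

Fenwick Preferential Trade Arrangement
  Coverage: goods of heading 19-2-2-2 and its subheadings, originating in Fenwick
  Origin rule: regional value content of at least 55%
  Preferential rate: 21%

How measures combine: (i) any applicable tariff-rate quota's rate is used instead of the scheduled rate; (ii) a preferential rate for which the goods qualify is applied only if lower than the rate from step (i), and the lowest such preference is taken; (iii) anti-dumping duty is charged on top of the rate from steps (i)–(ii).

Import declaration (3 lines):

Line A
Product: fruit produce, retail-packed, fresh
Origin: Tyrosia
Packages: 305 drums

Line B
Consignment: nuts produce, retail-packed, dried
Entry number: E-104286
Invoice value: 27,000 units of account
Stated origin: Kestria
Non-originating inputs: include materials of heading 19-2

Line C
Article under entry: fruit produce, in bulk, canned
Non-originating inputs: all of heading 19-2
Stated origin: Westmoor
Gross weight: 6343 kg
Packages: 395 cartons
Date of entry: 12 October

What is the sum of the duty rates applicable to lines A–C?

50%

Line A: fruit → 19-1; fresh → 19-1-3; retail-packed → 19-1-3-2. Scheduled 35%. No special measure applies. → 35%.
Line B: nuts → 19-2; dried → 19-2-2; retail-packed → 19-2-2-2. Scheduled 8%. Kestria agreement on 19-2-2-1: 19-2-2-2 not covered. → 8%.
Line C: fruit → 19-1; canned → 19-1-4; in bulk → 19-1-4-1. Scheduled 7%. Westmoor agreement on 19-1-4: CTH met → 14% available; preference 14% not lower than 7% → no reduction. → 7%.
Sum: 35% + 8% + 7% = 50%.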